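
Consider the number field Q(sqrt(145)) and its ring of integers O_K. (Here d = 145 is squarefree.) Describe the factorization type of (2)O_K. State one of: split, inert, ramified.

2 splits in O_K

145 mod 4 = 1, hence disc K = 145 and O_K = ℤ[(1+√145)/2].
disc(K) = 145 is not divisible by 2; 2 is unramified.
For p = 2 with d ≡ 1 (mod 4): d mod 8 = 1, so 2 splits.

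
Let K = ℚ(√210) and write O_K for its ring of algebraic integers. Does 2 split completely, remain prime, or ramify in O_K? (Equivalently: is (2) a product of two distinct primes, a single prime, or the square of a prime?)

ramified — (2) = 𝔭²

d = 210 ≡ 2 (mod 4), so O_K = ℤ[√210] and disc(K) = 4d = 840.
2 divides disc(K) = 840, so 2 ramifies.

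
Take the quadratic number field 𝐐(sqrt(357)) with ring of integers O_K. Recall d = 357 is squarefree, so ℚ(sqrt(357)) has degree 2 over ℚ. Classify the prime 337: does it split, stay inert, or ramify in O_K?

inert

357 mod 4 = 1, hence disc K = 357 and O_K = ℤ[(1+√357)/2].
337 ∤ 357, so 337 is unramified.
Compute (357/337) via Euler: 20^((337-1)/2) mod 337 = 336, so (357/337) = -1.
(357/337) = -1, so 337 is inert.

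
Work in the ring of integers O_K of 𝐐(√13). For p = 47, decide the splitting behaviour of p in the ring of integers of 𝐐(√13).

d = 13 ≡ 1 (mod 4), so O_K = ℤ[(1+√13)/2] and disc(K) = d = 13.
Since gcd(47, 13) = 1 the prime 47 does not ramify.
Legendre symbol by Euler's criterion: (13/47) ≡ 13^23 ≡ 46 (mod 47), i.e. (13/47) = -1.
Legendre symbol -1 ⇒ 47 is inert.

47 remains inert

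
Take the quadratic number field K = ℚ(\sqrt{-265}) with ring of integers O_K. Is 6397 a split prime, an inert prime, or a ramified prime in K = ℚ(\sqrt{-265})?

inert

Since -265 ≢ 1 mod 4, the ring of integers is ℤ[√-265] with discriminant 4·(-265) = -1060.
6397 ∤ -1060, so 6397 is unramified.
Legendre symbol by Euler's criterion: (-265/6397) ≡ (-265)^3198 ≡ 6396 (mod 6397), i.e. (-265/6397) = -1.
(-265/6397) = -1, so 6397 is inert.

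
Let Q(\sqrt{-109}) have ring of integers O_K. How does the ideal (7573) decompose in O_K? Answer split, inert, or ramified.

inert

-109 mod 4 = 3, hence disc K = 4·(-109) = -436 and O_K = ℤ[√-109].
7573 ∤ -436, so 7573 is unramified.
Euler's criterion: (-109)^3786 mod 7573 = 7572. Thus (-109|7573) = -1.
Legendre symbol -1 ⇒ 7573 is inert.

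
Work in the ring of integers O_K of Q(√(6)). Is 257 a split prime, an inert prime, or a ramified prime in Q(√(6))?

6 mod 4 = 2, hence disc K = 4·6 = 24 and O_K = ℤ[√6].
257 ∤ 24, so 257 is unramified.
Euler's criterion: 6^128 mod 257 = 256. Thus (6|257) = -1.
(6/257) = -1, so 257 is inert.

inert — (257) stays prime in O_K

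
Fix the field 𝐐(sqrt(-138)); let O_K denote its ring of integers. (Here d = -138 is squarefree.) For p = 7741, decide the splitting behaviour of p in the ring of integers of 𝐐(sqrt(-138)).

7741 remains inert

d = -138 ≡ 2 (mod 4), so O_K = ℤ[√-138] and disc(K) = 4d = -552.
disc(K) = -552 is not divisible by 7741; 7741 is unramified.
Euler's criterion: (-138)^3870 mod 7741 = 7740. Thus (-138|7741) = -1.
Legendre symbol -1 ⇒ 7741 is inert.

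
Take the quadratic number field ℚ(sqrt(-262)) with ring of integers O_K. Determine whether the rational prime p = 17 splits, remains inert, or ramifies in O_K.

Since -262 ≢ 1 mod 4, the ring of integers is ℤ[√-262] with discriminant 4·(-262) = -1048.
Since gcd(17, -1048) = 1 the prime 17 does not ramify.
Compute (-262/17) via Euler: 10^((17-1)/2) mod 17 = 16, so (-262/17) = -1.
(-262/17) = -1, so 17 is inert.

remains prime (inert)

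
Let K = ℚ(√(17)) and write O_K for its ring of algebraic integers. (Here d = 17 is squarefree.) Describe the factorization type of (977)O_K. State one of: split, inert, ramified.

split

17 mod 4 = 1, hence disc K = 17 and O_K = ℤ[(1+√17)/2].
Since gcd(977, 17) = 1 the prime 977 does not ramify.
Legendre symbol by Euler's criterion: (17/977) ≡ 17^488 ≡ 1 (mod 977), i.e. (17/977) = 1.
d is a quadratic residue mod p, hence 977 splits in O_K.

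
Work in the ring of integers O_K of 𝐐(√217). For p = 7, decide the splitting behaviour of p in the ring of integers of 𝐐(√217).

ramified — (7) = 𝔭²

217 mod 4 = 1, hence disc K = 217 and O_K = ℤ[(1+√217)/2].
disc(K) = 217 = 7·31, so p = 7 is ramified.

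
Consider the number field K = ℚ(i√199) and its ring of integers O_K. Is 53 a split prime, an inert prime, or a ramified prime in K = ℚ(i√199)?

53 splits in O_K

d = -199 ≡ 1 (mod 4), so O_K = ℤ[(1+√-199)/2] and disc(K) = d = -199.
Since gcd(53, -199) = 1 the prime 53 does not ramify.
Euler's criterion: (-199)^26 mod 53 = 1. Thus (-199|53) = 1.
(-199/53) = 1, so 53 splits.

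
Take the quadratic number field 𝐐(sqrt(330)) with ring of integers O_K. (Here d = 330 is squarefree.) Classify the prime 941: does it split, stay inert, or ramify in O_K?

Since 330 ≢ 1 mod 4, the ring of integers is ℤ[√330] with discriminant 4·330 = 1320.
Since gcd(941, 1320) = 1 the prime 941 does not ramify.
(330/941) = 330^470 mod 941 = 940, giving Legendre symbol -1.
(330/941) = -1, so 941 is inert.

inert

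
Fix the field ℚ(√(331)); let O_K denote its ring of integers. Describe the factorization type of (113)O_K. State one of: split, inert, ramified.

Since 331 ≢ 1 mod 4, the ring of integers is ℤ[√331] with discriminant 4·331 = 1324.
113 ∤ 1324, so 113 is unramified.
Compute (331/113) via Euler: 105^((113-1)/2) mod 113 = 1, so (331/113) = 1.
(331/113) = 1, so 113 splits.

split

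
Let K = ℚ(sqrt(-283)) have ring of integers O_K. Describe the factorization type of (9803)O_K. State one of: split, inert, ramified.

-283 mod 4 = 1, hence disc K = -283 and O_K = ℤ[(1+√-283)/2].
disc(K) = -283 is not divisible by 9803; 9803 is unramified.
Euler's criterion: (-283)^4901 mod 9803 = 1. Thus (-283|9803) = 1.
d is a quadratic residue mod p, hence 9803 splits in O_K.

split — (9803) = 𝔭₁𝔭₂ with 𝔭₁ ≠ 𝔭₂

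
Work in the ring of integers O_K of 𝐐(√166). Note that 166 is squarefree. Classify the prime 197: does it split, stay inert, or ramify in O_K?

p is inert

Since 166 ≢ 1 mod 4, the ring of integers is ℤ[√166] with discriminant 4·166 = 664.
disc(K) = 664 is not divisible by 197; 197 is unramified.
Euler's criterion: 166^98 mod 197 = 196. Thus (166|197) = -1.
Legendre symbol -1 ⇒ 197 is inert.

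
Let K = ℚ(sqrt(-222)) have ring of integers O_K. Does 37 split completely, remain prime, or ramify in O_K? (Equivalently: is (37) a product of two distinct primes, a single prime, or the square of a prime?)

ramified

Since -222 ≢ 1 mod 4, the ring of integers is ℤ[√-222] with discriminant 4·(-222) = -888.
37 divides disc(K) = -888, so 37 ramifies.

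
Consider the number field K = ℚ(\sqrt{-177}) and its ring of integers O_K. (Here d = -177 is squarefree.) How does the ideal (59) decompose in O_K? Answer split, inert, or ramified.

Since -177 ≢ 1 mod 4, the ring of integers is ℤ[√-177] with discriminant 4·(-177) = -708.
59 divides disc(K) = -708, so 59 ramifies.

ramifies in O_K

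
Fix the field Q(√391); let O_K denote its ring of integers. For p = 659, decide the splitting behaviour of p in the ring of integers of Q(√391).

split

Since 391 ≢ 1 mod 4, the ring of integers is ℤ[√391] with discriminant 4·391 = 1564.
disc(K) = 1564 is not divisible by 659; 659 is unramified.
(391/659) = 391^329 mod 659 = 1, giving Legendre symbol 1.
Legendre symbol 1 ⇒ 659 is split.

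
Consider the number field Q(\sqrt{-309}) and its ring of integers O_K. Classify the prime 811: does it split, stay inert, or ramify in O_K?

splits completely

Since -309 ≢ 1 mod 4, the ring of integers is ℤ[√-309] with discriminant 4·(-309) = -1236.
Since gcd(811, -1236) = 1 the prime 811 does not ramify.
Euler's criterion: (-309)^405 mod 811 = 1. Thus (-309|811) = 1.
(-309/811) = 1, so 811 splits.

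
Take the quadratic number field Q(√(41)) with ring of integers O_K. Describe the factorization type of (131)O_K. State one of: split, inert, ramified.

split

d = 41 ≡ 1 (mod 4), so O_K = ℤ[(1+√41)/2] and disc(K) = d = 41.
disc(K) = 41 is not divisible by 131; 131 is unramified.
(41/131) = 41^65 mod 131 = 1, giving Legendre symbol 1.
(41/131) = 1, so 131 splits.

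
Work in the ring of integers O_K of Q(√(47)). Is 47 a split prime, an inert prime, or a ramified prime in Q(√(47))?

47 is ramified

d = 47 ≡ 3 (mod 4), so O_K = ℤ[√47] and disc(K) = 4d = 188.
disc(K) = 188 = 47·4, so p = 47 is ramified.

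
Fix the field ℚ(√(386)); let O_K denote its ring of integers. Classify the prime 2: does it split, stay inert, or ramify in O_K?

386 mod 4 = 2, hence disc K = 4·386 = 1544 and O_K = ℤ[√386].
Ramification test: 2 | 1544. The prime 2 ramifies in K.

2 is ramified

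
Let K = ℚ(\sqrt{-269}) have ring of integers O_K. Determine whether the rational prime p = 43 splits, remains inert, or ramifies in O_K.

Since -269 ≢ 1 mod 4, the ring of integers is ℤ[√-269] with discriminant 4·(-269) = -1076.
Since gcd(43, -1076) = 1 the prime 43 does not ramify.
Euler's criterion: (-269)^21 mod 43 = 42. Thus (-269|43) = -1.
Legendre symbol -1 ⇒ 43 is inert.

43 remains inert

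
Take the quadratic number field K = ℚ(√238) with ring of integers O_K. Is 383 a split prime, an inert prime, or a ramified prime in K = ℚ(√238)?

d = 238 ≡ 2 (mod 4), so O_K = ℤ[√238] and disc(K) = 4d = 952.
383 ∤ 952, so 383 is unramified.
Legendre symbol by Euler's criterion: (238/383) ≡ 238^191 ≡ 1 (mod 383), i.e. (238/383) = 1.
(238/383) = 1, so 383 splits.

split — (383) = 𝔭₁𝔭₂ with 𝔭₁ ≠ 𝔭₂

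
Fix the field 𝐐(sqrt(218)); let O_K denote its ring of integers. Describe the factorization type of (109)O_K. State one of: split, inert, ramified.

d = 218 ≡ 2 (mod 4), so O_K = ℤ[√218] and disc(K) = 4d = 872.
disc(K) = 872 = 109·8, so p = 109 is ramified.

ramified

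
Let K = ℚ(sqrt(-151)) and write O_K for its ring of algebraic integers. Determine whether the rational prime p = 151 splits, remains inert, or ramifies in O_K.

151 is ramified

Since -151 ≡ 1 mod 4, the ring of integers is ℤ[(1+√-151)/2] with discriminant -151.
Ramification test: 151 | -151. The prime 151 ramifies in K.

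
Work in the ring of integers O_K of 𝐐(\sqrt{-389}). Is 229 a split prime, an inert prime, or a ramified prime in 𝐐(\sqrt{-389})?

inert

Since -389 ≢ 1 mod 4, the ring of integers is ℤ[√-389] with discriminant 4·(-389) = -1556.
Since gcd(229, -1556) = 1 the prime 229 does not ramify.
Legendre symbol by Euler's criterion: (-389/229) ≡ (-389)^114 ≡ 228 (mod 229), i.e. (-389/229) = -1.
(-389/229) = -1, so 229 is inert.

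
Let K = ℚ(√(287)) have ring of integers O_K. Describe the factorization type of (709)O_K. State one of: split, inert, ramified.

287 mod 4 = 3, hence disc K = 4·287 = 1148 and O_K = ℤ[√287].
Since gcd(709, 1148) = 1 the prime 709 does not ramify.
(287/709) = 287^354 mod 709 = 708, giving Legendre symbol -1.
d is a non-residue mod p, hence 709 remains inert in O_K.

remains prime (inert)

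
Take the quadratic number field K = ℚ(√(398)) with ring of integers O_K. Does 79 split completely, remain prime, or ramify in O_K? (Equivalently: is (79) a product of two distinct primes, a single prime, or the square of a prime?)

398 mod 4 = 2, hence disc K = 4·398 = 1592 and O_K = ℤ[√398].
disc(K) = 1592 is not divisible by 79; 79 is unramified.
Compute (398/79) via Euler: 3^((79-1)/2) mod 79 = 78, so (398/79) = -1.
(398/79) = -1, so 79 is inert.

79 remains inert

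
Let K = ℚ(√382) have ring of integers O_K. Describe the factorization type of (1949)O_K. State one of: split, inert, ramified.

382 mod 4 = 2, hence disc K = 4·382 = 1528 and O_K = ℤ[√382].
1949 ∤ 1528, so 1949 is unramified.
(382/1949) = 382^974 mod 1949 = 1948, giving Legendre symbol -1.
Legendre symbol -1 ⇒ 1949 is inert.

inert — (1949) stays prime in O_K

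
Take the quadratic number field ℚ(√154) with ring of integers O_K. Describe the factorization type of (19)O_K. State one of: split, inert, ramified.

d = 154 ≡ 2 (mod 4), so O_K = ℤ[√154] and disc(K) = 4d = 616.
19 ∤ 616, so 19 is unramified.
Euler's criterion: 154^9 mod 19 = 18. Thus (154|19) = -1.
d is a non-residue mod p, hence 19 remains inert in O_K.

remains prime (inert)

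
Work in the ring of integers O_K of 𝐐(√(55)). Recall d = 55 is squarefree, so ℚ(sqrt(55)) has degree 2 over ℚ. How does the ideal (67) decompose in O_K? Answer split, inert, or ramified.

split

d = 55 ≡ 3 (mod 4), so O_K = ℤ[√55] and disc(K) = 4d = 220.
67 ∤ 220, so 67 is unramified.
Compute (55/67) via Euler: 55^((67-1)/2) mod 67 = 1, so (55/67) = 1.
(55/67) = 1, so 67 splits.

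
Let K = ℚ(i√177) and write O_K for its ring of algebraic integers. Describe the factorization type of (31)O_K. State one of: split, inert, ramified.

d = -177 ≡ 3 (mod 4), so O_K = ℤ[√-177] and disc(K) = 4d = -708.
disc(K) = -708 is not divisible by 31; 31 is unramified.
Euler's criterion: (-177)^15 mod 31 = 1. Thus (-177|31) = 1.
Legendre symbol 1 ⇒ 31 is split.

p splits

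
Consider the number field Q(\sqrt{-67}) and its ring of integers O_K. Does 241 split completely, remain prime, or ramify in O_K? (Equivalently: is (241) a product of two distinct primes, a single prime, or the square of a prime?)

d = -67 ≡ 1 (mod 4), so O_K = ℤ[(1+√-67)/2] and disc(K) = d = -67.
disc(K) = -67 is not divisible by 241; 241 is unramified.
(-67/241) = 174^120 mod 241 = 1, giving Legendre symbol 1.
(-67/241) = 1, so 241 splits.

241 splits in O_K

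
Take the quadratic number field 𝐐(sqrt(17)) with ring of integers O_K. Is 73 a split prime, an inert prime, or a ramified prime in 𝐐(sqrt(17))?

inert

d = 17 ≡ 1 (mod 4), so O_K = ℤ[(1+√17)/2] and disc(K) = d = 17.
73 ∤ 17, so 73 is unramified.
Euler's criterion: 17^36 mod 73 = 72. Thus (17|73) = -1.
(17/73) = -1, so 73 is inert.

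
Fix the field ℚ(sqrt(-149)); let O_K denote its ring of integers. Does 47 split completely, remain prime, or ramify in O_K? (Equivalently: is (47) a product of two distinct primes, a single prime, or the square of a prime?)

-149 mod 4 = 3, hence disc K = 4·(-149) = -596 and O_K = ℤ[√-149].
47 ∤ -596, so 47 is unramified.
Compute (-149/47) via Euler: 39^((47-1)/2) mod 47 = 46, so (-149/47) = -1.
d is a non-residue mod p, hence 47 remains inert in O_K.

inert — (47) stays prime in O_K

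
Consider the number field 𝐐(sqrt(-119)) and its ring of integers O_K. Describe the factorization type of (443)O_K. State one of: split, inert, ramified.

d = -119 ≡ 1 (mod 4), so O_K = ℤ[(1+√-119)/2] and disc(K) = d = -119.
443 ∤ -119, so 443 is unramified.
Compute (-119/443) via Euler: 324^((443-1)/2) mod 443 = 1, so (-119/443) = 1.
Legendre symbol 1 ⇒ 443 is split.

p splits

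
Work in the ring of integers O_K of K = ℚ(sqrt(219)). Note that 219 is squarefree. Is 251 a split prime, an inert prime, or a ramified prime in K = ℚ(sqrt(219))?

Since 219 ≢ 1 mod 4, the ring of integers is ℤ[√219] with discriminant 4·219 = 876.
251 ∤ 876, so 251 is unramified.
Compute (219/251) via Euler: 219^((251-1)/2) mod 251 = 1, so (219/251) = 1.
d is a quadratic residue mod p, hence 251 splits in O_K.

p splits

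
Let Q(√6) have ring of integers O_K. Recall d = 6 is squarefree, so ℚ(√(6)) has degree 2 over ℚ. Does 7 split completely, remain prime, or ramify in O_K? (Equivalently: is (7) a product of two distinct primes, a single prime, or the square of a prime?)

6 mod 4 = 2, hence disc K = 4·6 = 24 and O_K = ℤ[√6].
disc(K) = 24 is not divisible by 7; 7 is unramified.
(6/7) = 6^3 mod 7 = 6, giving Legendre symbol -1.
Legendre symbol -1 ⇒ 7 is inert.

remains prime (inert)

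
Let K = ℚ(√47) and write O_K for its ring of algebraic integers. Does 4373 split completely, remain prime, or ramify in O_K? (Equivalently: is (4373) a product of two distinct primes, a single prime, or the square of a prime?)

Since 47 ≢ 1 mod 4, the ring of integers is ℤ[√47] with discriminant 4·47 = 188.
disc(K) = 188 is not divisible by 4373; 4373 is unramified.
Euler's criterion: 47^2186 mod 4373 = 1. Thus (47|4373) = 1.
(47/4373) = 1, so 4373 splits.

split — (4373) = 𝔭₁𝔭₂ with 𝔭₁ ≠ 𝔭₂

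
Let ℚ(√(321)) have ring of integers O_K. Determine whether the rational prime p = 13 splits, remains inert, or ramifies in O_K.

321 mod 4 = 1, hence disc K = 321 and O_K = ℤ[(1+√321)/2].
disc(K) = 321 is not divisible by 13; 13 is unramified.
Compute (321/13) via Euler: 9^((13-1)/2) mod 13 = 1, so (321/13) = 1.
Legendre symbol 1 ⇒ 13 is split.

splits completely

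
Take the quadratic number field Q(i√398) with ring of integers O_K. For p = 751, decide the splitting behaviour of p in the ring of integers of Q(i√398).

-398 mod 4 = 2, hence disc K = 4·(-398) = -1592 and O_K = ℤ[√-398].
751 ∤ -1592, so 751 is unramified.
Legendre symbol by Euler's criterion: (-398/751) ≡ (-398)^375 ≡ 750 (mod 751), i.e. (-398/751) = -1.
(-398/751) = -1, so 751 is inert.

p is inert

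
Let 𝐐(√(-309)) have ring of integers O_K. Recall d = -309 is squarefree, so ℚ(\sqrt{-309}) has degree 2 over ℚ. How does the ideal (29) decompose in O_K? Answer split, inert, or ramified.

inert

-309 mod 4 = 3, hence disc K = 4·(-309) = -1236 and O_K = ℤ[√-309].
29 ∤ -1236, so 29 is unramified.
(-309/29) = 10^14 mod 29 = 28, giving Legendre symbol -1.
d is a non-residue mod p, hence 29 remains inert in O_K.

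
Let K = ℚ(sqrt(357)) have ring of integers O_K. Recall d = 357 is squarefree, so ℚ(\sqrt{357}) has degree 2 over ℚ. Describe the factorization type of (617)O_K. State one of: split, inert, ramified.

617 splits in O_K

d = 357 ≡ 1 (mod 4), so O_K = ℤ[(1+√357)/2] and disc(K) = d = 357.
Since gcd(617, 357) = 1 the prime 617 does not ramify.
Legendre symbol by Euler's criterion: (357/617) ≡ 357^308 ≡ 1 (mod 617), i.e. (357/617) = 1.
Legendre symbol 1 ⇒ 617 is split.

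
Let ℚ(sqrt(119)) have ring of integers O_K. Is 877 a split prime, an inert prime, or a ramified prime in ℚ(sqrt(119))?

d = 119 ≡ 3 (mod 4), so O_K = ℤ[√119] and disc(K) = 4d = 476.
Since gcd(877, 476) = 1 the prime 877 does not ramify.
Compute (119/877) via Euler: 119^((877-1)/2) mod 877 = 876, so (119/877) = -1.
Legendre symbol -1 ⇒ 877 is inert.

inert — (877) stays prime in O_K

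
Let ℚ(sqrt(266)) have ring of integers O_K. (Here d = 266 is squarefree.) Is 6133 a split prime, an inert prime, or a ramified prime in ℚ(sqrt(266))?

266 mod 4 = 2, hence disc K = 4·266 = 1064 and O_K = ℤ[√266].
6133 ∤ 1064, so 6133 is unramified.
(266/6133) = 266^3066 mod 6133 = 1, giving Legendre symbol 1.
(266/6133) = 1, so 6133 splits.

p splits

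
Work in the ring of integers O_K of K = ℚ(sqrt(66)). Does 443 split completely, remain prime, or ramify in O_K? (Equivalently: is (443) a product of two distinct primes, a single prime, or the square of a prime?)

443 splits in O_K

d = 66 ≡ 2 (mod 4), so O_K = ℤ[√66] and disc(K) = 4d = 264.
disc(K) = 264 is not divisible by 443; 443 is unramified.
Legendre symbol by Euler's criterion: (66/443) ≡ 66^221 ≡ 1 (mod 443), i.e. (66/443) = 1.
Legendre symbol 1 ⇒ 443 is split.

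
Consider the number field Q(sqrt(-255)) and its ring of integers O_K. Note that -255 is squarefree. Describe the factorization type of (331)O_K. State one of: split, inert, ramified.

split — (331) = 𝔭₁𝔭₂ with 𝔭₁ ≠ 𝔭₂

-255 mod 4 = 1, hence disc K = -255 and O_K = ℤ[(1+√-255)/2].
331 ∤ -255, so 331 is unramified.
Compute (-255/331) via Euler: 76^((331-1)/2) mod 331 = 1, so (-255/331) = 1.
(-255/331) = 1, so 331 splits.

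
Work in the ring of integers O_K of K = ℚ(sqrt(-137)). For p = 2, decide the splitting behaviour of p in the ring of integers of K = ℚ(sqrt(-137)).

Since -137 ≢ 1 mod 4, the ring of integers is ℤ[√-137] with discriminant 4·(-137) = -548.
disc(K) = -548 = 2·(-274), so p = 2 is ramified.

ramifies in O_K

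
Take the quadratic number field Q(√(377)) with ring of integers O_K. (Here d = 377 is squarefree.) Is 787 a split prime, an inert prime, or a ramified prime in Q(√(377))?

Since 377 ≡ 1 mod 4, the ring of integers is ℤ[(1+√377)/2] with discriminant 377.
Since gcd(787, 377) = 1 the prime 787 does not ramify.
Compute (377/787) via Euler: 377^((787-1)/2) mod 787 = 786, so (377/787) = -1.
Legendre symbol -1 ⇒ 787 is inert.

remains prime (inert)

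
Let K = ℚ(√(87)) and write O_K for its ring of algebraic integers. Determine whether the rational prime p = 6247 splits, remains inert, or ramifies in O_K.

d = 87 ≡ 3 (mod 4), so O_K = ℤ[√87] and disc(K) = 4d = 348.
disc(K) = 348 is not divisible by 6247; 6247 is unramified.
Euler's criterion: 87^3123 mod 6247 = 1. Thus (87|6247) = 1.
(87/6247) = 1, so 6247 splits.

6247 splits in O_K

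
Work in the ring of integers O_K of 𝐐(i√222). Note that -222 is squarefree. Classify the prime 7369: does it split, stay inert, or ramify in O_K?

-222 mod 4 = 2, hence disc K = 4·(-222) = -888 and O_K = ℤ[√-222].
7369 ∤ -888, so 7369 is unramified.
Legendre symbol by Euler's criterion: (-222/7369) ≡ (-222)^3684 ≡ 7368 (mod 7369), i.e. (-222/7369) = -1.
Legendre symbol -1 ⇒ 7369 is inert.

p is inert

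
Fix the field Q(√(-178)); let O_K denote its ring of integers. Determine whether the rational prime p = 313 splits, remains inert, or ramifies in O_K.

313 remains inert

-178 mod 4 = 2, hence disc K = 4·(-178) = -712 and O_K = ℤ[√-178].
Since gcd(313, -712) = 1 the prime 313 does not ramify.
(-178/313) = 135^156 mod 313 = 312, giving Legendre symbol -1.
d is a non-residue mod p, hence 313 remains inert in O_K.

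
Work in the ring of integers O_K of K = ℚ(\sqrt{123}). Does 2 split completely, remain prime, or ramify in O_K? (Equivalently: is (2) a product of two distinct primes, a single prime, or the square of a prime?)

123 mod 4 = 3, hence disc K = 4·123 = 492 and O_K = ℤ[√123].
2 divides disc(K) = 492, so 2 ramifies.

2 is ramified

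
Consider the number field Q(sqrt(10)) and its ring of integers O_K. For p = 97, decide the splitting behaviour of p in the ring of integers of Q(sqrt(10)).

97 remains inert

10 mod 4 = 2, hence disc K = 4·10 = 40 and O_K = ℤ[√10].
97 ∤ 40, so 97 is unramified.
Compute (10/97) via Euler: 10^((97-1)/2) mod 97 = 96, so (10/97) = -1.
Legendre symbol -1 ⇒ 97 is inert.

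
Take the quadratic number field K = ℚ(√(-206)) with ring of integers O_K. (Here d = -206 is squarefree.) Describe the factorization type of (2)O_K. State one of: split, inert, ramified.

Since -206 ≢ 1 mod 4, the ring of integers is ℤ[√-206] with discriminant 4·(-206) = -824.
disc(K) = -824 = 2·(-412), so p = 2 is ramified.

ramified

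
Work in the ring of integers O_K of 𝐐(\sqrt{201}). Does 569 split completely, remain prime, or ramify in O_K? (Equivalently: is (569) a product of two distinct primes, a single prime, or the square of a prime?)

inert — (569) stays prime in O_K

d = 201 ≡ 1 (mod 4), so O_K = ℤ[(1+√201)/2] and disc(K) = d = 201.
Since gcd(569, 201) = 1 the prime 569 does not ramify.
(201/569) = 201^284 mod 569 = 568, giving Legendre symbol -1.
d is a non-residue mod p, hence 569 remains inert in O_K.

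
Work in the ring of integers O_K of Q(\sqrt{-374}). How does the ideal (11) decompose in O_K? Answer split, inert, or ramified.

-374 mod 4 = 2, hence disc K = 4·(-374) = -1496 and O_K = ℤ[√-374].
11 divides disc(K) = -1496, so 11 ramifies.

ramified — (11) = 𝔭²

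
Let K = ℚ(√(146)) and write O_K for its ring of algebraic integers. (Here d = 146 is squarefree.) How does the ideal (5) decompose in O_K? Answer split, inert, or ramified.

5 splits in O_K

d = 146 ≡ 2 (mod 4), so O_K = ℤ[√146] and disc(K) = 4d = 584.
disc(K) = 584 is not divisible by 5; 5 is unramified.
Compute (146/5) via Euler: 1^((5-1)/2) mod 5 = 1, so (146/5) = 1.
d is a quadratic residue mod p, hence 5 splits in O_K.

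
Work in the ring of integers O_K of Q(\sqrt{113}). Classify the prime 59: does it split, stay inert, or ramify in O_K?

remains prime (inert)

113 mod 4 = 1, hence disc K = 113 and O_K = ℤ[(1+√113)/2].
disc(K) = 113 is not divisible by 59; 59 is unramified.
Euler's criterion: 113^29 mod 59 = 58. Thus (113|59) = -1.
(113/59) = -1, so 59 is inert.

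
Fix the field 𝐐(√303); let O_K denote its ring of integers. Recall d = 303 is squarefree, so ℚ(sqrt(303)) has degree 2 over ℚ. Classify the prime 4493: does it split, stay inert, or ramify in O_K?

303 mod 4 = 3, hence disc K = 4·303 = 1212 and O_K = ℤ[√303].
4493 ∤ 1212, so 4493 is unramified.
(303/4493) = 303^2246 mod 4493 = 4492, giving Legendre symbol -1.
Legendre symbol -1 ⇒ 4493 is inert.

4493 remains inert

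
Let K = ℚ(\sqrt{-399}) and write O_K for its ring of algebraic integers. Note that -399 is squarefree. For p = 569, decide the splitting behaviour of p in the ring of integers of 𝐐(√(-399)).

split — (569) = 𝔭₁𝔭₂ with 𝔭₁ ≠ 𝔭₂

Since -399 ≡ 1 mod 4, the ring of integers is ℤ[(1+√-399)/2] with discriminant -399.
disc(K) = -399 is not divisible by 569; 569 is unramified.
(-399/569) = 170^284 mod 569 = 1, giving Legendre symbol 1.
(-399/569) = 1, so 569 splits.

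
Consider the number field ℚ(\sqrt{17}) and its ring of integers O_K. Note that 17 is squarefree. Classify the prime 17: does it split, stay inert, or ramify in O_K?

Since 17 ≡ 1 mod 4, the ring of integers is ℤ[(1+√17)/2] with discriminant 17.
Ramification test: 17 | 17. The prime 17 ramifies in K.

p ramifies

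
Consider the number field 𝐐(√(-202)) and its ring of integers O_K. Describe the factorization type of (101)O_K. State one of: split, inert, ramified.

p ramifies

d = -202 ≡ 2 (mod 4), so O_K = ℤ[√-202] and disc(K) = 4d = -808.
Ramification test: 101 | -808. The prime 101 ramifies in K.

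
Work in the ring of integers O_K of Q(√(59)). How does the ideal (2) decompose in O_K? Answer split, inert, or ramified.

59 mod 4 = 3, hence disc K = 4·59 = 236 and O_K = ℤ[√59].
2 divides disc(K) = 236, so 2 ramifies.

ramified — (2) = 𝔭²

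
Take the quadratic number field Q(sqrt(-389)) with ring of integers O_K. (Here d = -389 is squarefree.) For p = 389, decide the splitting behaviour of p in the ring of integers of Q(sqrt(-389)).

d = -389 ≡ 3 (mod 4), so O_K = ℤ[√-389] and disc(K) = 4d = -1556.
389 divides disc(K) = -1556, so 389 ramifies.

p ramifies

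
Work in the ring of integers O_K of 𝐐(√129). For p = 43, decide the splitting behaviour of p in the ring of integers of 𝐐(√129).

Since 129 ≡ 1 mod 4, the ring of integers is ℤ[(1+√129)/2] with discriminant 129.
Ramification test: 43 | 129. The prime 43 ramifies in K.

ramified — (43) = 𝔭²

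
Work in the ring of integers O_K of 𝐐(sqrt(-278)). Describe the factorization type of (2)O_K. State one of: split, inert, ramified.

ramified

Since -278 ≢ 1 mod 4, the ring of integers is ℤ[√-278] with discriminant 4·(-278) = -1112.
disc(K) = -1112 = 2·(-556), so p = 2 is ramified.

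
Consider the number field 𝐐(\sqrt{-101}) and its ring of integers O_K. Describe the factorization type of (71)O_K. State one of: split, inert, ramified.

inert — (71) stays prime in O_K

-101 mod 4 = 3, hence disc K = 4·(-101) = -404 and O_K = ℤ[√-101].
disc(K) = -404 is not divisible by 71; 71 is unramified.
(-101/71) = 41^35 mod 71 = 70, giving Legendre symbol -1.
d is a non-residue mod p, hence 71 remains inert in O_K.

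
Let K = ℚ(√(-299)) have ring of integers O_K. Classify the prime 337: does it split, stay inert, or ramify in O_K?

-299 mod 4 = 1, hence disc K = -299 and O_K = ℤ[(1+√-299)/2].
disc(K) = -299 is not divisible by 337; 337 is unramified.
Legendre symbol by Euler's criterion: (-299/337) ≡ (-299)^168 ≡ 336 (mod 337), i.e. (-299/337) = -1.
(-299/337) = -1, so 337 is inert.

337 remains inert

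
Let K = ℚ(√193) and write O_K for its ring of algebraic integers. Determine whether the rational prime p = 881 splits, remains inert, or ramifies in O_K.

d = 193 ≡ 1 (mod 4), so O_K = ℤ[(1+√193)/2] and disc(K) = d = 193.
881 ∤ 193, so 881 is unramified.
Legendre symbol by Euler's criterion: (193/881) ≡ 193^440 ≡ 1 (mod 881), i.e. (193/881) = 1.
Legendre symbol 1 ⇒ 881 is split.

split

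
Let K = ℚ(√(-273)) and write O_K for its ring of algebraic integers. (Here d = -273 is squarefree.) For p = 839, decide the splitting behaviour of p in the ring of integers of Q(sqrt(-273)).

p splits

d = -273 ≡ 3 (mod 4), so O_K = ℤ[√-273] and disc(K) = 4d = -1092.
839 ∤ -1092, so 839 is unramified.
(-273/839) = 566^419 mod 839 = 1, giving Legendre symbol 1.
Legendre symbol 1 ⇒ 839 is split.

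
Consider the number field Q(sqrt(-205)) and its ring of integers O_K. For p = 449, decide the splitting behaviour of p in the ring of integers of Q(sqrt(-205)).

-205 mod 4 = 3, hence disc K = 4·(-205) = -820 and O_K = ℤ[√-205].
disc(K) = -820 is not divisible by 449; 449 is unramified.
Legendre symbol by Euler's criterion: (-205/449) ≡ (-205)^224 ≡ 1 (mod 449), i.e. (-205/449) = 1.
(-205/449) = 1, so 449 splits.

splits completely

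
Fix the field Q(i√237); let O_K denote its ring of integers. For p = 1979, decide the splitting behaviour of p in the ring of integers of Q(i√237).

d = -237 ≡ 3 (mod 4), so O_K = ℤ[√-237] and disc(K) = 4d = -948.
1979 ∤ -948, so 1979 is unramified.
Euler's criterion: (-237)^989 mod 1979 = 1. Thus (-237|1979) = 1.
(-237/1979) = 1, so 1979 splits.

p splits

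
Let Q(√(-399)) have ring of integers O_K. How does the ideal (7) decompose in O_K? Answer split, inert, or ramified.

ramified — (7) = 𝔭²

Since -399 ≡ 1 mod 4, the ring of integers is ℤ[(1+√-399)/2] with discriminant -399.
disc(K) = -399 = 7·(-57), so p = 7 is ramified.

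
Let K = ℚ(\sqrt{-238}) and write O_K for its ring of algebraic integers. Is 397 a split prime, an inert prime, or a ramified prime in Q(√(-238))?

d = -238 ≡ 2 (mod 4), so O_K = ℤ[√-238] and disc(K) = 4d = -952.
Since gcd(397, -952) = 1 the prime 397 does not ramify.
Euler's criterion: (-238)^198 mod 397 = 396. Thus (-238|397) = -1.
d is a non-residue mod p, hence 397 remains inert in O_K.

inert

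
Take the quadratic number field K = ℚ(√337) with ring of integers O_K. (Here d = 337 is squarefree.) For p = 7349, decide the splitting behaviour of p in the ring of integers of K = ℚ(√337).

remains prime (inert)

d = 337 ≡ 1 (mod 4), so O_K = ℤ[(1+√337)/2] and disc(K) = d = 337.
7349 ∤ 337, so 7349 is unramified.
Legendre symbol by Euler's criterion: (337/7349) ≡ 337^3674 ≡ 7348 (mod 7349), i.e. (337/7349) = -1.
Legendre symbol -1 ⇒ 7349 is inert.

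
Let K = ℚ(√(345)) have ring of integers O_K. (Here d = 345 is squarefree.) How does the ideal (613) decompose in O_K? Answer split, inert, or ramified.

split

345 mod 4 = 1, hence disc K = 345 and O_K = ℤ[(1+√345)/2].
disc(K) = 345 is not divisible by 613; 613 is unramified.
(345/613) = 345^306 mod 613 = 1, giving Legendre symbol 1.
(345/613) = 1, so 613 splits.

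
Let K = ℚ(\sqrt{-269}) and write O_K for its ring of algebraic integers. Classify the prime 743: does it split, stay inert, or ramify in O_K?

p is inert

-269 mod 4 = 3, hence disc K = 4·(-269) = -1076 and O_K = ℤ[√-269].
743 ∤ -1076, so 743 is unramified.
Euler's criterion: (-269)^371 mod 743 = 742. Thus (-269|743) = -1.
(-269/743) = -1, so 743 is inert.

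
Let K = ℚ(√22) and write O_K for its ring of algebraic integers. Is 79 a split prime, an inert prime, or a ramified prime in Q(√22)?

Since 22 ≢ 1 mod 4, the ring of integers is ℤ[√22] with discriminant 4·22 = 88.
79 ∤ 88, so 79 is unramified.
Euler's criterion: 22^39 mod 79 = 1. Thus (22|79) = 1.
Legendre symbol 1 ⇒ 79 is split.

p splits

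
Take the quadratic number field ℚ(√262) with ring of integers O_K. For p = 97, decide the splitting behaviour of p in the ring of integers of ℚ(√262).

262 mod 4 = 2, hence disc K = 4·262 = 1048 and O_K = ℤ[√262].
Since gcd(97, 1048) = 1 the prime 97 does not ramify.
(262/97) = 68^48 mod 97 = 96, giving Legendre symbol -1.
Legendre symbol -1 ⇒ 97 is inert.

remains prime (inert)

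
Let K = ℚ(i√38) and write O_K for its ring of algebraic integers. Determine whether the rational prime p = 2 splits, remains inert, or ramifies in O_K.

Since -38 ≢ 1 mod 4, the ring of integers is ℤ[√-38] with discriminant 4·(-38) = -152.
2 divides disc(K) = -152, so 2 ramifies.

2 is ramified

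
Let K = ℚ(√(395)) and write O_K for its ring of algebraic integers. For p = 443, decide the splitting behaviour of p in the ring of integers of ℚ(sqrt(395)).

Since 395 ≢ 1 mod 4, the ring of integers is ℤ[√395] with discriminant 4·395 = 1580.
443 ∤ 1580, so 443 is unramified.
(395/443) = 395^221 mod 443 = 442, giving Legendre symbol -1.
Legendre symbol -1 ⇒ 443 is inert.

inert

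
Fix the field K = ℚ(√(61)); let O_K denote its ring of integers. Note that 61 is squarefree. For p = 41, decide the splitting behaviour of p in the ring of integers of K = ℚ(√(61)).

41 splits in O_K

Since 61 ≡ 1 mod 4, the ring of integers is ℤ[(1+√61)/2] with discriminant 61.
Since gcd(41, 61) = 1 the prime 41 does not ramify.
Euler's criterion: 61^20 mod 41 = 1. Thus (61|41) = 1.
Legendre symbol 1 ⇒ 41 is split.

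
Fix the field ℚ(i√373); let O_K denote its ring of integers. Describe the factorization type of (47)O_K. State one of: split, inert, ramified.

-373 mod 4 = 3, hence disc K = 4·(-373) = -1492 and O_K = ℤ[√-373].
disc(K) = -1492 is not divisible by 47; 47 is unramified.
Compute (-373/47) via Euler: 3^((47-1)/2) mod 47 = 1, so (-373/47) = 1.
Legendre symbol 1 ⇒ 47 is split.

split — (47) = 𝔭₁𝔭₂ with 𝔭₁ ≠ 𝔭₂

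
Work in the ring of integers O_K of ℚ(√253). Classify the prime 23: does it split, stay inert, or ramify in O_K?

253 mod 4 = 1, hence disc K = 253 and O_K = ℤ[(1+√253)/2].
23 divides disc(K) = 253, so 23 ramifies.

23 is ramified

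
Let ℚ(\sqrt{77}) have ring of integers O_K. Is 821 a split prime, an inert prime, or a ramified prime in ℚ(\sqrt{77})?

77 mod 4 = 1, hence disc K = 77 and O_K = ℤ[(1+√77)/2].
disc(K) = 77 is not divisible by 821; 821 is unramified.
(77/821) = 77^410 mod 821 = 820, giving Legendre symbol -1.
Legendre symbol -1 ⇒ 821 is inert.

821 remains inert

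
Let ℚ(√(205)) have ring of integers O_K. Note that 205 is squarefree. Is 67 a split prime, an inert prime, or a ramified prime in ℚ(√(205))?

p splits

205 mod 4 = 1, hence disc K = 205 and O_K = ℤ[(1+√205)/2].
Since gcd(67, 205) = 1 the prime 67 does not ramify.
Legendre symbol by Euler's criterion: (205/67) ≡ 205^33 ≡ 1 (mod 67), i.e. (205/67) = 1.
(205/67) = 1, so 67 splits.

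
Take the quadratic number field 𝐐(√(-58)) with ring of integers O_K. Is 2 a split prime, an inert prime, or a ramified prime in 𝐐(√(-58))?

ramifies in O_K

-58 mod 4 = 2, hence disc K = 4·(-58) = -232 and O_K = ℤ[√-58].
Ramification test: 2 | -232. The prime 2 ramifies in K.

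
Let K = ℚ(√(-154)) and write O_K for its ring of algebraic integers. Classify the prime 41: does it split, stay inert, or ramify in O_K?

Since -154 ≢ 1 mod 4, the ring of integers is ℤ[√-154] with discriminant 4·(-154) = -616.
disc(K) = -616 is not divisible by 41; 41 is unramified.
Euler's criterion: (-154)^20 mod 41 = 1. Thus (-154|41) = 1.
(-154/41) = 1, so 41 splits.

split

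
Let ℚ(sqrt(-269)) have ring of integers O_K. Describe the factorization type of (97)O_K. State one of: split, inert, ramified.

d = -269 ≡ 3 (mod 4), so O_K = ℤ[√-269] and disc(K) = 4d = -1076.
97 ∤ -1076, so 97 is unramified.
Euler's criterion: (-269)^48 mod 97 = 1. Thus (-269|97) = 1.
(-269/97) = 1, so 97 splits.

split — (97) = 𝔭₁𝔭₂ with 𝔭₁ ≠ 𝔭₂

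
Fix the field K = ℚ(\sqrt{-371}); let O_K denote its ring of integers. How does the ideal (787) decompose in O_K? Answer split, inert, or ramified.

split — (787) = 𝔭₁𝔭₂ with 𝔭₁ ≠ 𝔭₂

Since -371 ≡ 1 mod 4, the ring of integers is ℤ[(1+√-371)/2] with discriminant -371.
Since gcd(787, -371) = 1 the prime 787 does not ramify.
(-371/787) = 416^393 mod 787 = 1, giving Legendre symbol 1.
d is a quadratic residue mod p, hence 787 splits in O_K.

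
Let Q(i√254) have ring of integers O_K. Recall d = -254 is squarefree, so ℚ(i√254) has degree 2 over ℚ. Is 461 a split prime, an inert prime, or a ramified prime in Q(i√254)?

split — (461) = 𝔭₁𝔭₂ with 𝔭₁ ≠ 𝔭₂

-254 mod 4 = 2, hence disc K = 4·(-254) = -1016 and O_K = ℤ[√-254].
461 ∤ -1016, so 461 is unramified.
Legendre symbol by Euler's criterion: (-254/461) ≡ (-254)^230 ≡ 1 (mod 461), i.e. (-254/461) = 1.
(-254/461) = 1, so 461 splits.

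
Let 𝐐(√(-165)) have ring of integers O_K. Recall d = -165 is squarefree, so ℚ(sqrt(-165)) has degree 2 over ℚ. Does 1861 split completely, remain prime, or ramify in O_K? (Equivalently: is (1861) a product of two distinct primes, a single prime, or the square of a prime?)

-165 mod 4 = 3, hence disc K = 4·(-165) = -660 and O_K = ℤ[√-165].
disc(K) = -660 is not divisible by 1861; 1861 is unramified.
(-165/1861) = 1696^930 mod 1861 = 1860, giving Legendre symbol -1.
d is a non-residue mod p, hence 1861 remains inert in O_K.

1861 remains inert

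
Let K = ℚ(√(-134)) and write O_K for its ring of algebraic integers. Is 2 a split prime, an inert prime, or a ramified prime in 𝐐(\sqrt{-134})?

2 is ramified

d = -134 ≡ 2 (mod 4), so O_K = ℤ[√-134] and disc(K) = 4d = -536.
disc(K) = -536 = 2·(-268), so p = 2 is ramified.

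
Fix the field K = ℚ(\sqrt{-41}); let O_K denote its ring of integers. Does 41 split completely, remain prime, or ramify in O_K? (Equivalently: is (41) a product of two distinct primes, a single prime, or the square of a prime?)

p ramifies

-41 mod 4 = 3, hence disc K = 4·(-41) = -164 and O_K = ℤ[√-41].
41 divides disc(K) = -164, so 41 ramifies.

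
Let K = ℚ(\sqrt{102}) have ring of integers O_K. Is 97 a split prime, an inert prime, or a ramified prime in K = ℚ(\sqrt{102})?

Since 102 ≢ 1 mod 4, the ring of integers is ℤ[√102] with discriminant 4·102 = 408.
97 ∤ 408, so 97 is unramified.
Euler's criterion: 102^48 mod 97 = 96. Thus (102|97) = -1.
(102/97) = -1, so 97 is inert.

inert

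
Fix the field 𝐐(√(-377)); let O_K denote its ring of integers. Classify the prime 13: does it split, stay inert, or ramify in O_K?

Since -377 ≢ 1 mod 4, the ring of integers is ℤ[√-377] with discriminant 4·(-377) = -1508.
13 divides disc(K) = -1508, so 13 ramifies.

13 is ramified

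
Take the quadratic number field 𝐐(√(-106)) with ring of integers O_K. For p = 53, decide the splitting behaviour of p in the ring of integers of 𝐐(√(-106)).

Since -106 ≢ 1 mod 4, the ring of integers is ℤ[√-106] with discriminant 4·(-106) = -424.
disc(K) = -424 = 53·(-8), so p = 53 is ramified.

p ramifies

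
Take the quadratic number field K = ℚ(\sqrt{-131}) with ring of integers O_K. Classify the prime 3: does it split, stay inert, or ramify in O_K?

splits completely

d = -131 ≡ 1 (mod 4), so O_K = ℤ[(1+√-131)/2] and disc(K) = d = -131.
3 ∤ -131, so 3 is unramified.
Compute (-131/3) via Euler: 1^((3-1)/2) mod 3 = 1, so (-131/3) = 1.
(-131/3) = 1, so 3 splits.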